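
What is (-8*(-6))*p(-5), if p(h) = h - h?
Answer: 0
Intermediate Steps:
p(h) = 0
(-8*(-6))*p(-5) = -8*(-6)*0 = 48*0 = 0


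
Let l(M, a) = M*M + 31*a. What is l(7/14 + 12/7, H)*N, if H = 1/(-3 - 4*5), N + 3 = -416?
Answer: -6715313/4508 ≈ -1489.6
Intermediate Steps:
N = -419 (N = -3 - 416 = -419)
H = -1/23 (H = 1/(-3 - 20) = 1/(-23) = -1/23 ≈ -0.043478)
l(M, a) = M² + 31*a
l(7/14 + 12/7, H)*N = ((7/14 + 12/7)² + 31*(-1/23))*(-419) = ((7*(1/14) + 12*(⅐))² - 31/23)*(-419) = ((½ + 12/7)² - 31/23)*(-419) = ((31/14)² - 31/23)*(-419) = (961/196 - 31/23)*(-419) = (16027/4508)*(-419) = -6715313/4508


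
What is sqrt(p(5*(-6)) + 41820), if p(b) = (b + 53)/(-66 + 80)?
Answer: sqrt(8197042)/14 ≈ 204.50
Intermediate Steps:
p(b) = 53/14 + b/14 (p(b) = (53 + b)/14 = (53 + b)*(1/14) = 53/14 + b/14)
sqrt(p(5*(-6)) + 41820) = sqrt((53/14 + (5*(-6))/14) + 41820) = sqrt((53/14 + (1/14)*(-30)) + 41820) = sqrt((53/14 - 15/7) + 41820) = sqrt(23/14 + 41820) = sqrt(585503/14) = sqrt(8197042)/14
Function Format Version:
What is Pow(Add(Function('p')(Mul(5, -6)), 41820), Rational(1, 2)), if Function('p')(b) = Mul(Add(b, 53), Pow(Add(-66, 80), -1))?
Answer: Mul(Rational(1, 14), Pow(8197042, Rational(1, 2))) ≈ 204.50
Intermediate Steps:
Function('p')(b) = Add(Rational(53, 14), Mul(Rational(1, 14), b)) (Function('p')(b) = Mul(Add(53, b), Pow(14, -1)) = Mul(Add(53, b), Rational(1, 14)) = Add(Rational(53, 14), Mul(Rational(1, 14), b)))
Pow(Add(Function('p')(Mul(5, -6)), 41820), Rational(1, 2)) = Pow(Add(Add(Rational(53, 14), Mul(Rational(1, 14), Mul(5, -6))), 41820), Rational(1, 2)) = Pow(Add(Add(Rational(53, 14), Mul(Rational(1, 14), -30)), 41820), Rational(1, 2)) = Pow(Add(Add(Rational(53, 14), Rational(-15, 7)), 41820), Rational(1, 2)) = Pow(Add(Rational(23, 14), 41820), Rational(1, 2)) = Pow(Rational(585503, 14), Rational(1, 2)) = Mul(Rational(1, 14), Pow(8197042, Rational(1, 2)))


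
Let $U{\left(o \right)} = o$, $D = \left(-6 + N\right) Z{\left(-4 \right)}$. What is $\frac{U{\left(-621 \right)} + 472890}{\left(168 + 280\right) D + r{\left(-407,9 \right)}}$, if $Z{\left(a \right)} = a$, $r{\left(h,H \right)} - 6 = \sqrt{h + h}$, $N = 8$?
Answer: $- \frac{844889241}{6401449} - \frac{472269 i \sqrt{814}}{12802898} \approx -131.98 - 1.0524 i$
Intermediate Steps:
$r{\left(h,H \right)} = 6 + \sqrt{2} \sqrt{h}$ ($r{\left(h,H \right)} = 6 + \sqrt{h + h} = 6 + \sqrt{2 h} = 6 + \sqrt{2} \sqrt{h}$)
$D = -8$ ($D = \left(-6 + 8\right) \left(-4\right) = 2 \left(-4\right) = -8$)
$\frac{U{\left(-621 \right)} + 472890}{\left(168 + 280\right) D + r{\left(-407,9 \right)}} = \frac{-621 + 472890}{\left(168 + 280\right) \left(-8\right) + \left(6 + \sqrt{2} \sqrt{-407}\right)} = \frac{472269}{448 \left(-8\right) + \left(6 + \sqrt{2} i \sqrt{407}\right)} = \frac{472269}{-3584 + \left(6 + i \sqrt{814}\right)} = \frac{472269}{-3578 + i \sqrt{814}}$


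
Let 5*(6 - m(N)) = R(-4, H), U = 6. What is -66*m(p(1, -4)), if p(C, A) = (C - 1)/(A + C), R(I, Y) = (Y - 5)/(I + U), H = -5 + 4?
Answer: -2178/5 ≈ -435.60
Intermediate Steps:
H = -1
R(I, Y) = (-5 + Y)/(6 + I) (R(I, Y) = (Y - 5)/(I + 6) = (-5 + Y)/(6 + I))
p(C, A) = (-1 + C)/(A + C)
m(N) = 33/5 (m(N) = 6 - (-5 - 1)/(5*(6 - 4)) = 6 - (-6)/(5*2) = 6 - (-6)/10 = 6 - ⅕*(-3) = 6 + ⅗ = 33/5)
-66*m(p(1, -4)) = -66*33/5 = -2178/5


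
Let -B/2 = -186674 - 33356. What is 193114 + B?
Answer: 633174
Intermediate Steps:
B = 440060 (B = -2*(-186674 - 33356) = -2*(-220030) = 440060)
193114 + B = 193114 + 440060 = 633174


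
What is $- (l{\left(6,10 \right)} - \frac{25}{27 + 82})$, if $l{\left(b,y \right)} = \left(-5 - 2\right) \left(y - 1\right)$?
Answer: $\frac{6892}{109} \approx 63.229$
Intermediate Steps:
$l{\left(b,y \right)} = 7 - 7 y$ ($l{\left(b,y \right)} = - 7 \left(-1 + y\right) = 7 - 7 y$)
$- (l{\left(6,10 \right)} - \frac{25}{27 + 82}) = - (\left(7 - 70\right) - \frac{25}{27 + 82}) = - (\left(7 - 70\right) - \frac{25}{109}) = - (-63 - \frac{25}{109}) = \left(-1\right) \left(- \frac{6892}{109}\right) = \frac{6892}{109}$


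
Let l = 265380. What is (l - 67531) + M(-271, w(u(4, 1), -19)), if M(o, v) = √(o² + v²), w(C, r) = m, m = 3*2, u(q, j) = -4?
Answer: 197849 + √73477 ≈ 1.9812e+5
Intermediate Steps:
m = 6
w(C, r) = 6
(l - 67531) + M(-271, w(u(4, 1), -19)) = (265380 - 67531) + √((-271)² + 6²) = 197849 + √(73441 + 36) = 197849 + √73477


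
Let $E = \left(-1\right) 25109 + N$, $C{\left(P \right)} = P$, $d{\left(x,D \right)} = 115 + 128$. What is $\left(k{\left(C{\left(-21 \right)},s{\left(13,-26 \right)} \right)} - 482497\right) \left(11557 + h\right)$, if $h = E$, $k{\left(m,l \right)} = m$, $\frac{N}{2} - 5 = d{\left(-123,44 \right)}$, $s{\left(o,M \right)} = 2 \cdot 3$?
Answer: $6299755008$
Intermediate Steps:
$d{\left(x,D \right)} = 243$
$s{\left(o,M \right)} = 6$
$N = 496$ ($N = 10 + 2 \cdot 243 = 10 + 486 = 496$)
$E = -24613$ ($E = \left(-1\right) 25109 + 496 = -25109 + 496 = -24613$)
$h = -24613$
$\left(k{\left(C{\left(-21 \right)},s{\left(13,-26 \right)} \right)} - 482497\right) \left(11557 + h\right) = \left(-21 - 482497\right) \left(11557 - 24613\right) = \left(-482518\right) \left(-13056\right) = 6299755008$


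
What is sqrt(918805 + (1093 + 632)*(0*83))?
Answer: sqrt(918805) ≈ 958.54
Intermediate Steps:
sqrt(918805 + (1093 + 632)*(0*83)) = sqrt(918805 + 1725*0) = sqrt(918805 + 0) = sqrt(918805)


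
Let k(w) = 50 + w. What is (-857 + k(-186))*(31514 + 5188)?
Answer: -36445086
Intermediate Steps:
(-857 + k(-186))*(31514 + 5188) = (-857 + (50 - 186))*(31514 + 5188) = (-857 - 136)*36702 = -993*36702 = -36445086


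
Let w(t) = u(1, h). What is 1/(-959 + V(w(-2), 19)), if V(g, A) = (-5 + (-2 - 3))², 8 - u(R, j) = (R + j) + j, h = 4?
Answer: -1/859 ≈ -0.0011641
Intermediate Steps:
u(R, j) = 8 - R - 2*j (u(R, j) = 8 - ((R + j) + j) = 8 - (R + 2*j) = 8 + (-R - 2*j) = 8 - R - 2*j)
w(t) = -1 (w(t) = 8 - 1*1 - 2*4 = 8 - 1 - 8 = -1)
V(g, A) = 100 (V(g, A) = (-5 - 5)² = (-10)² = 100)
1/(-959 + V(w(-2), 19)) = 1/(-959 + 100) = 1/(-859) = -1/859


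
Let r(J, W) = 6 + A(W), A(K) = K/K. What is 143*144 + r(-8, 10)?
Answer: 20599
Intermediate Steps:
A(K) = 1
r(J, W) = 7 (r(J, W) = 6 + 1 = 7)
143*144 + r(-8, 10) = 143*144 + 7 = 20592 + 7 = 20599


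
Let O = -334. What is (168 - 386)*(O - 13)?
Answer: 75646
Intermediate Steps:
(168 - 386)*(O - 13) = (168 - 386)*(-334 - 13) = -218*(-347) = 75646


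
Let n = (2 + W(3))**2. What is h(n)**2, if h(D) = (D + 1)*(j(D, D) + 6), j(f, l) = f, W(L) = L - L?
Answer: 2500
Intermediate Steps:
W(L) = 0
n = 4 (n = (2 + 0)**2 = 2**2 = 4)
h(D) = (1 + D)*(6 + D) (h(D) = (D + 1)*(D + 6) = (1 + D)*(6 + D))
h(n)**2 = (6 + 4**2 + 7*4)**2 = (6 + 16 + 28)**2 = 50**2 = 2500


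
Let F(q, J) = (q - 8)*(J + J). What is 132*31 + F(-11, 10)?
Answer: 3712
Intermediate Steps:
F(q, J) = 2*J*(-8 + q) (F(q, J) = (-8 + q)*(2*J) = 2*J*(-8 + q))
132*31 + F(-11, 10) = 132*31 + 2*10*(-8 - 11) = 4092 + 2*10*(-19) = 4092 - 380 = 3712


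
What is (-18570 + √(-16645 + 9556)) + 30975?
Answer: 12405 + I*√7089 ≈ 12405.0 + 84.196*I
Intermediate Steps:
(-18570 + √(-16645 + 9556)) + 30975 = (-18570 + √(-7089)) + 30975 = (-18570 + I*√7089) + 30975 = 12405 + I*√7089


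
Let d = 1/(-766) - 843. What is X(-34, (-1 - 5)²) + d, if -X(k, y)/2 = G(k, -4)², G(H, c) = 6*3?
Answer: -1142107/766 ≈ -1491.0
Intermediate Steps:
G(H, c) = 18
X(k, y) = -648 (X(k, y) = -2*18² = -2*324 = -648)
d = -645739/766 (d = -1/766 - 843 = -645739/766 ≈ -843.00)
X(-34, (-1 - 5)²) + d = -648 - 645739/766 = -1142107/766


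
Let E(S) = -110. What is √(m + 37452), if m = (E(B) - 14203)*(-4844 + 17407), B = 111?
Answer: I*√179776767 ≈ 13408.0*I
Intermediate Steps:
m = -179814219 (m = (-110 - 14203)*(-4844 + 17407) = -14313*12563 = -179814219)
√(m + 37452) = √(-179814219 + 37452) = √(-179776767) = I*√179776767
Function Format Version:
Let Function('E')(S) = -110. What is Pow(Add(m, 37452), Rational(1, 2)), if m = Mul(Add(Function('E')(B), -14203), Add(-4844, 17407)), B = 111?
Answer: Mul(I, Pow(179776767, Rational(1, 2))) ≈ Mul(13408., I)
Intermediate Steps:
m = -179814219 (m = Mul(Add(-110, -14203), Add(-4844, 17407)) = Mul(-14313, 12563) = -179814219)
Pow(Add(m, 37452), Rational(1, 2)) = Pow(Add(-179814219, 37452), Rational(1, 2)) = Pow(-179776767, Rational(1, 2)) = Mul(I, Pow(179776767, Rational(1, 2)))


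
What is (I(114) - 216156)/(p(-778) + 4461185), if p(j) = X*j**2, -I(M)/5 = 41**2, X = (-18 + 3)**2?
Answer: -224561/140650085 ≈ -0.0015966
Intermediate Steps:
X = 225 (X = (-15)**2 = 225)
I(M) = -8405 (I(M) = -5*41**2 = -5*1681 = -8405)
p(j) = 225*j**2
(I(114) - 216156)/(p(-778) + 4461185) = (-8405 - 216156)/(225*(-778)**2 + 4461185) = -224561/(225*605284 + 4461185) = -224561/(136188900 + 4461185) = -224561/140650085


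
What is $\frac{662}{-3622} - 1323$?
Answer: $- \frac{2396284}{1811} \approx -1323.2$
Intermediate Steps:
$\frac{662}{-3622} - 1323 = 662 \left(- \frac{1}{3622}\right) - 1323 = - \frac{331}{1811} - 1323 = - \frac{2396284}{1811}$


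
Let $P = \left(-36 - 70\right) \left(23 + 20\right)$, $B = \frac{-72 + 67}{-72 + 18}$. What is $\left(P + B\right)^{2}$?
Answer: $\frac{60578500129}{2916} \approx 2.0775 \cdot 10^{7}$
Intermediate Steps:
$B = \frac{5}{54}$ ($B = - \frac{5}{-54} = \left(-5\right) \left(- \frac{1}{54}\right) = \frac{5}{54} \approx 0.092593$)
$P = -4558$ ($P = \left(-106\right) 43 = -4558$)
$\left(P + B\right)^{2} = \left(-4558 + \frac{5}{54}\right)^{2} = \left(- \frac{246127}{54}\right)^{2} = \frac{60578500129}{2916}$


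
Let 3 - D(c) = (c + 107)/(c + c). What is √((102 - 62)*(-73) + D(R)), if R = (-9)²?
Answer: I*√236371/9 ≈ 54.02*I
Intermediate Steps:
R = 81
D(c) = 3 - (107 + c)/(2*c) (D(c) = 3 - (c + 107)/(c + c) = 3 - (107 + c)/(2*c))
√((102 - 62)*(-73) + D(R)) = √((102 - 62)*(-73) + (½)*(-107 + 5*81)/81) = √(40*(-73) + (½)*(1/81)*(-107 + 405)) = √(-2920 + (½)*(1/81)*298) = √(-2920 + 149/81) = √(-236371/81) = I*√236371/9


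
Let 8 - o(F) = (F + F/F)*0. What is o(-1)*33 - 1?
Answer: 263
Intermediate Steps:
o(F) = 8 (o(F) = 8 - (F + F/F)*0 = 8 - (F + 1)*0 = 8 - (1 + F)*0 = 8 - 1*0 = 8 + 0 = 8)
o(-1)*33 - 1 = 8*33 - 1 = 264 - 1 = 263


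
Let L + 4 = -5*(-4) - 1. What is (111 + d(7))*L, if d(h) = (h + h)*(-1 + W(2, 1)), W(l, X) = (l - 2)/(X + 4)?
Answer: 1455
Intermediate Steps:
W(l, X) = (-2 + l)/(4 + X)
L = 15 (L = -4 + (-5*(-4) - 1) = -4 + (20 - 1) = -4 + 19 = 15)
d(h) = -2*h (d(h) = (h + h)*(-1 + (-2 + 2)/(4 + 1)) = (2*h)*(-1 + 0/5) = (2*h)*(-1 + (⅕)*0) = (2*h)*(-1 + 0) = (2*h)*(-1) = -2*h)
(111 + d(7))*L = (111 - 2*7)*15 = (111 - 14)*15 = 97*15 = 1455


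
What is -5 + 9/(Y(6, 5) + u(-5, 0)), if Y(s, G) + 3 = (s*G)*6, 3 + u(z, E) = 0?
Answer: -287/58 ≈ -4.9483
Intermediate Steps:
u(z, E) = -3 (u(z, E) = -3 + 0 = -3)
Y(s, G) = -3 + 6*G*s (Y(s, G) = -3 + (s*G)*6 = -3 + (G*s)*6 = -3 + 6*G*s)
-5 + 9/(Y(6, 5) + u(-5, 0)) = -5 + 9/((-3 + 6*5*6) - 3) = -5 + 9/((-3 + 180) - 3) = -5 + 9/(177 - 3) = -5 + 9/174 = -5 + (1/174)*9 = -5 + 3/58 = -287/58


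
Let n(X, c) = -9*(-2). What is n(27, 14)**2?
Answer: 324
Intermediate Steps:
n(X, c) = 18
n(27, 14)**2 = 18**2 = 324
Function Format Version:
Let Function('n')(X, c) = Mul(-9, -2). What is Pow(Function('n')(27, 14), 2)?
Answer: 324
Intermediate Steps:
Function('n')(X, c) = 18
Pow(Function('n')(27, 14), 2) = Pow(18, 2) = 324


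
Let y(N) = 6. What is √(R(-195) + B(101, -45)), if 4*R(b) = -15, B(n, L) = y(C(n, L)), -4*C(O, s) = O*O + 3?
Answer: 3/2 ≈ 1.5000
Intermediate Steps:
C(O, s) = -¾ - O²/4 (C(O, s) = -(O*O + 3)/4 = -(O² + 3)/4 = -(3 + O²)/4 = -¾ - O²/4)
B(n, L) = 6
R(b) = -15/4 (R(b) = (¼)*(-15) = -15/4)
√(R(-195) + B(101, -45)) = √(-15/4 + 6) = √(9/4) = 3/2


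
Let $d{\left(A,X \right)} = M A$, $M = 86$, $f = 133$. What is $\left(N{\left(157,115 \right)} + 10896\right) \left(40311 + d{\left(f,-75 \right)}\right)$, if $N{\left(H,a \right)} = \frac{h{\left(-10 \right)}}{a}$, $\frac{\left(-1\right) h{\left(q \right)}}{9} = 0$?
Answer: $563857104$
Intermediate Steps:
$h{\left(q \right)} = 0$ ($h{\left(q \right)} = \left(-9\right) 0 = 0$)
$N{\left(H,a \right)} = 0$ ($N{\left(H,a \right)} = \frac{0}{a} = 0$)
$d{\left(A,X \right)} = 86 A$
$\left(N{\left(157,115 \right)} + 10896\right) \left(40311 + d{\left(f,-75 \right)}\right) = \left(0 + 10896\right) \left(40311 + 86 \cdot 133\right) = 10896 \left(40311 + 11438\right) = 10896 \cdot 51749 = 563857104$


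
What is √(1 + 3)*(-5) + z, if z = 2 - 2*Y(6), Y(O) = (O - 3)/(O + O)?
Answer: -17/2 ≈ -8.5000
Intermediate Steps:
Y(O) = (-3 + O)/(2*O) (Y(O) = (-3 + O)/((2*O)) = (-3 + O)*(1/(2*O)) = (-3 + O)/(2*O))
z = 3/2 (z = 2 - (-3 + 6)/6 = 2 - 3/6 = 2 - 2*¼ = 2 - ½ = 3/2 ≈ 1.5000)
√(1 + 3)*(-5) + z = √(1 + 3)*(-5) + 3/2 = √4*(-5) + 3/2 = 2*(-5) + 3/2 = -10 + 3/2 = -17/2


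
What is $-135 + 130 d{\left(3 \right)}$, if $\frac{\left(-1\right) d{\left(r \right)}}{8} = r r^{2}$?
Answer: $-28215$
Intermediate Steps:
$d{\left(r \right)} = - 8 r^{3}$ ($d{\left(r \right)} = - 8 r r^{2} = - 8 r^{3}$)
$-135 + 130 d{\left(3 \right)} = -135 + 130 \left(- 8 \cdot 3^{3}\right) = -135 + 130 \left(\left(-8\right) 27\right) = -135 + 130 \left(-216\right) = -135 - 28080 = -28215$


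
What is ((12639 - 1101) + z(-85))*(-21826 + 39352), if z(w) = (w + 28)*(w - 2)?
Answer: 289126422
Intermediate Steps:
z(w) = (-2 + w)*(28 + w) (z(w) = (28 + w)*(-2 + w) = (-2 + w)*(28 + w))
((12639 - 1101) + z(-85))*(-21826 + 39352) = ((12639 - 1101) + (-56 + (-85)² + 26*(-85)))*(-21826 + 39352) = (11538 + (-56 + 7225 - 2210))*17526 = (11538 + 4959)*17526 = 16497*17526 = 289126422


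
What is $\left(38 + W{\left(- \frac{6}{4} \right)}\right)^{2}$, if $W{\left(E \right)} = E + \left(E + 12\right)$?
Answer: $2209$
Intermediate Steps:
$W{\left(E \right)} = 12 + 2 E$ ($W{\left(E \right)} = E + \left(12 + E\right) = 12 + 2 E$)
$\left(38 + W{\left(- \frac{6}{4} \right)}\right)^{2} = \left(38 + \left(12 + 2 \left(- \frac{6}{4}\right)\right)\right)^{2} = \left(38 + \left(12 + 2 \left(\left(-6\right) \frac{1}{4}\right)\right)\right)^{2} = \left(38 + \left(12 + 2 \left(- \frac{3}{2}\right)\right)\right)^{2} = \left(38 + \left(12 - 3\right)\right)^{2} = \left(38 + 9\right)^{2} = 47^{2} = 2209$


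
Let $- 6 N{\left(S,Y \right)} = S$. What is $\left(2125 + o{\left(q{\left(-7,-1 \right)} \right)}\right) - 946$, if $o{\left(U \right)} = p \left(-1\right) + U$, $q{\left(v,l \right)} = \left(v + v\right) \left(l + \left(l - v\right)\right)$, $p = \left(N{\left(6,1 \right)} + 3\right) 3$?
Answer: $1103$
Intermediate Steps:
$N{\left(S,Y \right)} = - \frac{S}{6}$
$p = 6$ ($p = \left(\left(- \frac{1}{6}\right) 6 + 3\right) 3 = \left(-1 + 3\right) 3 = 2 \cdot 3 = 6$)
$q{\left(v,l \right)} = 2 v \left(- v + 2 l\right)$
$o{\left(U \right)} = -6 + U$ ($o{\left(U \right)} = 6 \left(-1\right) + U = -6 + U$)
$\left(2125 + o{\left(q{\left(-7,-1 \right)} \right)}\right) - 946 = \left(2125 + \left(-6 + 2 \left(-7\right) \left(\left(-1\right) \left(-7\right) + 2 \left(-1\right)\right)\right)\right) - 946 = \left(2125 + \left(-6 + 2 \left(-7\right) \left(7 - 2\right)\right)\right) - 946 = \left(2125 + \left(-6 + 2 \left(-7\right) 5\right)\right) - 946 = \left(2125 - 76\right) - 946 = 2049 - 946 = 1103$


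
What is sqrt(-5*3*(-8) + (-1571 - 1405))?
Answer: 2*I*sqrt(714) ≈ 53.442*I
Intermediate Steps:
sqrt(-5*3*(-8) + (-1571 - 1405)) = sqrt(-15*(-8) - 2976) = sqrt(120 - 2976) = sqrt(-2856) = 2*I*sqrt(714)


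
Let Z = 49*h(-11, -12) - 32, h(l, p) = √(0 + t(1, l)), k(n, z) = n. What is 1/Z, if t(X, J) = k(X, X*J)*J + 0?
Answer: -32/27435 - 49*I*√11/27435 ≈ -0.0011664 - 0.0059236*I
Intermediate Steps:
t(X, J) = J*X (t(X, J) = X*J + 0 = J*X + 0 = J*X)
h(l, p) = √l (h(l, p) = √(0 + l*1) = √(0 + l) = √l)
Z = -32 + 49*I*√11 (Z = 49*√(-11) - 32 = 49*(I*√11) - 32 = 49*I*√11 - 32 = -32 + 49*I*√11 ≈ -32.0 + 162.51*I)
1/Z = 1/(-32 + 49*I*√11)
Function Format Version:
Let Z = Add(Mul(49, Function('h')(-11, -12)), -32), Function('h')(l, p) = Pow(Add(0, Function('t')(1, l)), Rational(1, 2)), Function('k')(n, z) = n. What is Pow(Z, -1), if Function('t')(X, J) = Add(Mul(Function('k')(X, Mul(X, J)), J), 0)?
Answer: Add(Rational(-32, 27435), Mul(Rational(-49, 27435), I, Pow(11, Rational(1, 2)))) ≈ Add(-0.0011664, Mul(-0.0059236, I))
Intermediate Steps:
Function('t')(X, J) = Mul(J, X) (Function('t')(X, J) = Add(Mul(X, J), 0) = Add(Mul(J, X), 0) = Mul(J, X))
Function('h')(l, p) = Pow(l, Rational(1, 2)) (Function('h')(l, p) = Pow(Add(0, Mul(l, 1)), Rational(1, 2)) = Pow(Add(0, l), Rational(1, 2)) = Pow(l, Rational(1, 2)))
Z = Add(-32, Mul(49, I, Pow(11, Rational(1, 2)))) (Z = Add(Mul(49, Pow(-11, Rational(1, 2))), -32) = Add(Mul(49, Mul(I, Pow(11, Rational(1, 2)))), -32) = Add(Mul(49, I, Pow(11, Rational(1, 2))), -32) = Add(-32, Mul(49, I, Pow(11, Rational(1, 2)))) ≈ Add(-32.000, Mul(162.51, I)))
Pow(Z, -1) = Pow(Add(-32, Mul(49, I, Pow(11, Rational(1, 2)))), -1)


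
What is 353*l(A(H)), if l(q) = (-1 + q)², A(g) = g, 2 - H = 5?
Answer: 5648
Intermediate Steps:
H = -3 (H = 2 - 1*5 = 2 - 5 = -3)
353*l(A(H)) = 353*(-1 - 3)² = 353*(-4)² = 353*16 = 5648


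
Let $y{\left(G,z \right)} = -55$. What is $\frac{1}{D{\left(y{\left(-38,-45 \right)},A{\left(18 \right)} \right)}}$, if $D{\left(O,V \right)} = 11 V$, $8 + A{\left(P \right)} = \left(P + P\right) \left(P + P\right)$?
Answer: $\frac{1}{14168} \approx 7.0582 \cdot 10^{-5}$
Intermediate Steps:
$A{\left(P \right)} = -8 + 4 P^{2}$ ($A{\left(P \right)} = -8 + \left(P + P\right) \left(P + P\right) = -8 + 2 P 2 P = -8 + 4 P^{2}$)
$\frac{1}{D{\left(y{\left(-38,-45 \right)},A{\left(18 \right)} \right)}} = \frac{1}{11 \left(-8 + 4 \cdot 18^{2}\right)} = \frac{1}{11 \left(-8 + 4 \cdot 324\right)} = \frac{1}{11 \left(-8 + 1296\right)} = \frac{1}{11 \cdot 1288} = \frac{1}{14168}$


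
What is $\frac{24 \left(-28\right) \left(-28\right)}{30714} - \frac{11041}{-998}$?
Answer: $\frac{59648607}{5108762} \approx 11.676$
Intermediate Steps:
$\frac{24 \left(-28\right) \left(-28\right)}{30714} - \frac{11041}{-998} = \left(-672\right) \left(-28\right) \frac{1}{30714} - - \frac{11041}{998} = 18816 \cdot \frac{1}{30714} + \frac{11041}{998} = \frac{3136}{5119} + \frac{11041}{998} = \frac{59648607}{5108762}$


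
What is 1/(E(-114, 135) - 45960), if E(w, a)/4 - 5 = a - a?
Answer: -1/45940 ≈ -2.1768e-5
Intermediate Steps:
E(w, a) = 20 (E(w, a) = 20 + 4*(a - a) = 20 + 4*0 = 20 + 0 = 20)
1/(E(-114, 135) - 45960) = 1/(20 - 45960) = 1/(-45940) = -1/45940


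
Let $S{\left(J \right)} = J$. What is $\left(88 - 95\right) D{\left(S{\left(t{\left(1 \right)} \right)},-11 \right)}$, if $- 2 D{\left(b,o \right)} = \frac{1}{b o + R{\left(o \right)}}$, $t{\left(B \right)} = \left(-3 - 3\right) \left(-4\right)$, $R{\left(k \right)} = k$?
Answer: $- \frac{7}{550} \approx -0.012727$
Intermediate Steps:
$t{\left(B \right)} = 24$ ($t{\left(B \right)} = \left(-6\right) \left(-4\right) = 24$)
$D{\left(b,o \right)} = - \frac{1}{2 \left(o + b o\right)}$ ($D{\left(b,o \right)} = - \frac{1}{2 \left(b o + o\right)} = - \frac{1}{2 \left(o + b o\right)}$)
$\left(88 - 95\right) D{\left(S{\left(t{\left(1 \right)} \right)},-11 \right)} = \left(88 - 95\right) \left(- \frac{1}{2 \left(-11\right) \left(1 + 24\right)}\right) = - 7 \left(\left(- \frac{1}{2}\right) \left(- \frac{1}{11}\right) \frac{1}{25}\right) = \left(-7\right) \frac{1}{550} = - \frac{7}{550}$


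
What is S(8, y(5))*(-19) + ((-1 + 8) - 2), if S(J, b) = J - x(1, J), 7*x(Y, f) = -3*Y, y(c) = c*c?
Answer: -1086/7 ≈ -155.14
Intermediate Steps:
y(c) = c**2
x(Y, f) = -3*Y/7 (x(Y, f) = (-3*Y)/7 = -3*Y/7)
S(J, b) = 3/7 + J (S(J, b) = J - (-3)/7 = J - 1*(-3/7) = J + 3/7 = 3/7 + J)
S(8, y(5))*(-19) + ((-1 + 8) - 2) = (3/7 + 8)*(-19) + ((-1 + 8) - 2) = (59/7)*(-19) + (7 - 2) = -1121/7 + 5 = -1086/7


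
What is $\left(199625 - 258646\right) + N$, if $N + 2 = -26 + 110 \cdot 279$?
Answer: $-28359$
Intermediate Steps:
$N = 30662$ ($N = -2 + \left(-26 + 110 \cdot 279\right) = -2 + \left(-26 + 30690\right) = -2 + 30664 = 30662$)
$\left(199625 - 258646\right) + N = \left(199625 - 258646\right) + 30662 = -59021 + 30662 = -28359$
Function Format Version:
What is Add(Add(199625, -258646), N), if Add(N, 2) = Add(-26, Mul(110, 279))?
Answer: -28359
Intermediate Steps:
N = 30662 (N = Add(-2, Add(-26, Mul(110, 279))) = Add(-2, Add(-26, 30690)) = Add(-2, 30664) = 30662)
Add(Add(199625, -258646), N) = Add(Add(199625, -258646), 30662) = Add(-59021, 30662) = -28359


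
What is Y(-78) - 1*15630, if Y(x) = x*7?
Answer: -16176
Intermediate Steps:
Y(x) = 7*x
Y(-78) - 1*15630 = 7*(-78) - 1*15630 = -546 - 15630 = -16176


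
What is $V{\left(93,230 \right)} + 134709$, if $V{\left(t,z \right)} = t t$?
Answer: $143358$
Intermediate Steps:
$V{\left(t,z \right)} = t^{2}$
$V{\left(93,230 \right)} + 134709 = 93^{2} + 134709 = 8649 + 134709 = 143358$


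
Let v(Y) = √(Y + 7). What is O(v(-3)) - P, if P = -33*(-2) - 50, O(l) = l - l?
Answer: -16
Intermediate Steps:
v(Y) = √(7 + Y)
O(l) = 0
P = 16 (P = 66 - 50 = 16)
O(v(-3)) - P = 0 - 1*16 = 0 - 16 = -16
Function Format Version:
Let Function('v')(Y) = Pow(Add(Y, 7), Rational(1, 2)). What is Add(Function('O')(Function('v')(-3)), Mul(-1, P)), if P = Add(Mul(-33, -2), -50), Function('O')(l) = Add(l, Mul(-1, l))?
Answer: -16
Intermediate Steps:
Function('v')(Y) = Pow(Add(7, Y), Rational(1, 2))
Function('O')(l) = 0
P = 16 (P = Add(66, -50) = 16)
Add(Function('O')(Function('v')(-3)), Mul(-1, P)) = Add(0, Mul(-1, 16)) = Add(0, -16) = -16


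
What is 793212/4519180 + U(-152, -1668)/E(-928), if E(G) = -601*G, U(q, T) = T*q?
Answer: 12407588772/19691197055 ≈ 0.63011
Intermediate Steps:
793212/4519180 + U(-152, -1668)/E(-928) = 793212/4519180 + (-1668*(-152))/((-601*(-928))) = 793212*(1/4519180) + 253536/557728 = 198303/1129795 + 253536*(1/557728) = 198303/1129795 + 7923/17429 = 12407588772/19691197055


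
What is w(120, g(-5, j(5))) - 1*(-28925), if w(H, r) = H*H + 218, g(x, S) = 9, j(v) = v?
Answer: 43543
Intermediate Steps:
w(H, r) = 218 + H² (w(H, r) = H² + 218 = 218 + H²)
w(120, g(-5, j(5))) - 1*(-28925) = (218 + 120²) - 1*(-28925) = (218 + 14400) + 28925 = 14618 + 28925 = 43543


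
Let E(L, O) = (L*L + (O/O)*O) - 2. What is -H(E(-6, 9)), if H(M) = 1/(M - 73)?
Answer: 1/30 ≈ 0.033333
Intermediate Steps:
E(L, O) = -2 + O + L² (E(L, O) = (L² + 1*O) - 2 = (L² + O) - 2 = (O + L²) - 2 = -2 + O + L²)
H(M) = 1/(-73 + M)
-H(E(-6, 9)) = -1/(-73 + (-2 + 9 + (-6)²)) = -1/(-73 + (-2 + 9 + 36)) = -1/(-73 + 43) = -1/(-30) = -1*(-1/30) = 1/30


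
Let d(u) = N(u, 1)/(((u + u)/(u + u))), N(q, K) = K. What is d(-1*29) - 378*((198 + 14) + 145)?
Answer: -134945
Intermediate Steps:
d(u) = 1 (d(u) = 1/((u + u)/(u + u)) = 1/((2*u)/((2*u))) = 1/((2*u)*(1/(2*u))) = 1/1 = 1*1 = 1)
d(-1*29) - 378*((198 + 14) + 145) = 1 - 378*((198 + 14) + 145) = 1 - 378*(212 + 145) = 1 - 378*357 = 1 - 134946 = -134945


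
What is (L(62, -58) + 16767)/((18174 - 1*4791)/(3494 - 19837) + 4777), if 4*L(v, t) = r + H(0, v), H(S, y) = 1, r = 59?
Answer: 137134113/39028564 ≈ 3.5137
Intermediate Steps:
L(v, t) = 15 (L(v, t) = (59 + 1)/4 = (¼)*60 = 15)
(L(62, -58) + 16767)/((18174 - 1*4791)/(3494 - 19837) + 4777) = (15 + 16767)/((18174 - 1*4791)/(3494 - 19837) + 4777) = 16782/((18174 - 4791)/(-16343) + 4777) = 16782/(13383*(-1/16343) + 4777) = 16782/(-13383/16343 + 4777) = 16782/(78057128/16343) = 16782*(16343/78057128) = 137134113/39028564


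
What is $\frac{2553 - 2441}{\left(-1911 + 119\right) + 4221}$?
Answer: $\frac{16}{347} \approx 0.046109$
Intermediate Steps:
$\frac{2553 - 2441}{\left(-1911 + 119\right) + 4221} = \frac{112}{-1792 + 4221} = \frac{112}{2429} = 112 \cdot \frac{1}{2429} = \frac{16}{347}$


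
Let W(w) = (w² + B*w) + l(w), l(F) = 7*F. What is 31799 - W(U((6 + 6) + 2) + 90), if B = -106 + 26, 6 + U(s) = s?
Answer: 29349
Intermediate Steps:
U(s) = -6 + s
B = -80
W(w) = w² - 73*w (W(w) = (w² - 80*w) + 7*w = w² - 73*w)
31799 - W(U((6 + 6) + 2) + 90) = 31799 - ((-6 + ((6 + 6) + 2)) + 90)*(-73 + ((-6 + ((6 + 6) + 2)) + 90)) = 31799 - ((-6 + (12 + 2)) + 90)*(-73 + ((-6 + (12 + 2)) + 90)) = 31799 - ((-6 + 14) + 90)*(-73 + ((-6 + 14) + 90)) = 31799 - (8 + 90)*(-73 + (8 + 90)) = 31799 - 98*(-73 + 98) = 31799 - 98*25 = 31799 - 1*2450 = 31799 - 2450 = 29349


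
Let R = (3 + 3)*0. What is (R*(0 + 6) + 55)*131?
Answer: 7205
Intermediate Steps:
R = 0 (R = 6*0 = 0)
(R*(0 + 6) + 55)*131 = (0*(0 + 6) + 55)*131 = (0*6 + 55)*131 = (0 + 55)*131 = 55*131 = 7205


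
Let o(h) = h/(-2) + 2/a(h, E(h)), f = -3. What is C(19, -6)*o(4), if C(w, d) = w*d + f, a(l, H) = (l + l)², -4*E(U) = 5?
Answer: 7371/32 ≈ 230.34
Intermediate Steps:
E(U) = -5/4 (E(U) = -¼*5 = -5/4)
a(l, H) = 4*l² (a(l, H) = (2*l)² = 4*l²)
C(w, d) = -3 + d*w (C(w, d) = w*d - 3 = d*w - 3 = -3 + d*w)
o(h) = 1/(2*h²) - h/2 (o(h) = h/(-2) + 2/((4*h²)) = h*(-½) + 2*(1/(4*h²)) = -h/2 + 1/(2*h²) = 1/(2*h²) - h/2)
C(19, -6)*o(4) = (-3 - 6*19)*((½)*(1 - 1*4³)/4²) = (-3 - 114)*((½)*(1/16)*(1 - 1*64)) = -117*(1 - 64)/(2*16) = -117*(-63)/(2*16) = -117*(-63/32) = 7371/32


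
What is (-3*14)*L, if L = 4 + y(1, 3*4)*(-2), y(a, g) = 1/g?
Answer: -161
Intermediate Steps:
L = 23/6 (L = 4 - 2/(3*4) = 4 - 2/12 = 4 + (1/12)*(-2) = 4 - 1/6 = 23/6 ≈ 3.8333)
(-3*14)*L = -3*14*(23/6) = -42*23/6 = -161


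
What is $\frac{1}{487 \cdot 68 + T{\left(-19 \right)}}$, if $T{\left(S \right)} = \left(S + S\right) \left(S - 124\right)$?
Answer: $\frac{1}{38550} \approx 2.594 \cdot 10^{-5}$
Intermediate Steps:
$T{\left(S \right)} = 2 S \left(-124 + S\right)$
$\frac{1}{487 \cdot 68 + T{\left(-19 \right)}} = \frac{1}{487 \cdot 68 + 2 \left(-19\right) \left(-124 - 19\right)} = \frac{1}{33116 + 2 \left(-19\right) \left(-143\right)} = \frac{1}{33116 + 5434} = \frac{1}{38550}$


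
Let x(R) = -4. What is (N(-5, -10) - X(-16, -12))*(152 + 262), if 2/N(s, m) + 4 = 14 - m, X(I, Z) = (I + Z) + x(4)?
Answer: 66447/5 ≈ 13289.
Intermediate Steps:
X(I, Z) = -4 + I + Z (X(I, Z) = (I + Z) - 4 = -4 + I + Z)
N(s, m) = 2/(10 - m) (N(s, m) = 2/(-4 + (14 - m)) = 2/(10 - m))
(N(-5, -10) - X(-16, -12))*(152 + 262) = (-2/(-10 - 10) - (-4 - 16 - 12))*(152 + 262) = (-2/(-20) - 1*(-32))*414 = (-2*(-1/20) + 32)*414 = (1/10 + 32)*414 = (321/10)*414 = 66447/5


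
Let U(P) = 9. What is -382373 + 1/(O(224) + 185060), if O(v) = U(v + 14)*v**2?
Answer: -243435476211/636644 ≈ -3.8237e+5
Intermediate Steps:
O(v) = 9*v**2
-382373 + 1/(O(224) + 185060) = -382373 + 1/(9*224**2 + 185060) = -382373 + 1/(9*50176 + 185060) = -382373 + 1/(451584 + 185060) = -382373 + 1/636644 = -243435476211/636644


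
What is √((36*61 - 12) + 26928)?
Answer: 2*√7278 ≈ 170.62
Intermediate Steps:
√((36*61 - 12) + 26928) = √((2196 - 12) + 26928) = √(2184 + 26928) = √29112 = 2*√7278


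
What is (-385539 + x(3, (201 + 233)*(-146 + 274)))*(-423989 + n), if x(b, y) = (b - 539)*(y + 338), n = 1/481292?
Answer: 6191782945520636673/481292 ≈ 1.2865e+13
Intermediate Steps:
n = 1/481292 ≈ 2.0777e-6
x(b, y) = (-539 + b)*(338 + y)
(-385539 + x(3, (201 + 233)*(-146 + 274)))*(-423989 + n) = (-385539 + (-182182 - 539*(201 + 233)*(-146 + 274) + 338*3 + 3*((201 + 233)*(-146 + 274))))*(-423989 + 1/481292) = (-385539 + (-182182 - 233926*128 + 1014 + 3*(434*128)))*(-204062513787/481292) = (-385539 + (-182182 - 539*55552 + 1014 + 3*55552))*(-204062513787/481292) = (-385539 + (-182182 - 29942528 + 1014 + 166656))*(-204062513787/481292) = (-385539 - 29957040)*(-204062513787/481292) = -30342579*(-204062513787/481292) = 6191782945520636673/481292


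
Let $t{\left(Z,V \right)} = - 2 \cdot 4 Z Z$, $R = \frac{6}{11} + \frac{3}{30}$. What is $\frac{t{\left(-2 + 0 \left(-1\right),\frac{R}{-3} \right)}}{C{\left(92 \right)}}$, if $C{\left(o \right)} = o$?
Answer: $- \frac{8}{23} \approx -0.34783$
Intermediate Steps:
$R = \frac{71}{110}$ ($R = 6 \cdot \frac{1}{11} + 3 \cdot \frac{1}{30} = \frac{6}{11} + \frac{1}{10} = \frac{71}{110} \approx 0.64545$)
$t{\left(Z,V \right)} = - 8 Z^{2}$ ($t{\left(Z,V \right)} = - 8 Z Z = - 8 Z^{2}$)
$\frac{t{\left(-2 + 0 \left(-1\right),\frac{R}{-3} \right)}}{C{\left(92 \right)}} = \frac{\left(-8\right) \left(-2 + 0 \left(-1\right)\right)^{2}}{92} = - 8 \left(-2 + 0\right)^{2} \cdot \frac{1}{92} = - 8 \left(-2\right)^{2} \cdot \frac{1}{92} = \left(-8\right) 4 \cdot \frac{1}{92} = \left(-32\right) \frac{1}{92} = - \frac{8}{23}$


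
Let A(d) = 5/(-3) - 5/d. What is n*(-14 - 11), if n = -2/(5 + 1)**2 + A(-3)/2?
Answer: 25/18 ≈ 1.3889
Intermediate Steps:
A(d) = -5/3 - 5/d (A(d) = 5*(-1/3) - 5/d = -5/3 - 5/d)
n = -1/18 (n = -2/(5 + 1)**2 + (-5/3 - 5/(-3))/2 = -2/(6**2) + (-5/3 - 5*(-1/3))*(1/2) = -2/36 + (-5/3 + 5/3)*(1/2) = -2*1/36 + 0*(1/2) = -1/18 + 0 = -1/18 ≈ -0.055556)
n*(-14 - 11) = -(-14 - 11)/18 = -1/18*(-25) = 25/18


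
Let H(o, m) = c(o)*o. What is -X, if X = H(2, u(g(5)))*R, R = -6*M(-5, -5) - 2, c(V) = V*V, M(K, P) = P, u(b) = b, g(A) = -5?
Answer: -224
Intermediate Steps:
c(V) = V²
H(o, m) = o³ (H(o, m) = o²*o = o³)
R = 28 (R = -6*(-5) - 2 = 30 - 2 = 28)
X = 224 (X = 2³*28 = 8*28 = 224)
-X = -1*224 = -224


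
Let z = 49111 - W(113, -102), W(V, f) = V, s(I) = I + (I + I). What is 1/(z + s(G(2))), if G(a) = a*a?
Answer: 1/49010 ≈ 2.0404e-5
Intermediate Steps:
G(a) = a²
s(I) = 3*I (s(I) = I + 2*I = 3*I)
z = 48998 (z = 49111 - 1*113 = 49111 - 113 = 48998)
1/(z + s(G(2))) = 1/(48998 + 3*2²) = 1/(48998 + 3*4) = 1/(48998 + 12) = 1/49010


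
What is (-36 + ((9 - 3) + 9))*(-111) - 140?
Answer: 2191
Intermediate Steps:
(-36 + ((9 - 3) + 9))*(-111) - 140 = (-36 + (6 + 9))*(-111) - 140 = (-36 + 15)*(-111) - 140 = -21*(-111) - 140 = 2331 - 140 = 2191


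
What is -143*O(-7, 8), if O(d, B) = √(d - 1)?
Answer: -286*I*√2 ≈ -404.46*I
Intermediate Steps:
O(d, B) = √(-1 + d)
-143*O(-7, 8) = -143*√(-1 - 7) = -286*I*√2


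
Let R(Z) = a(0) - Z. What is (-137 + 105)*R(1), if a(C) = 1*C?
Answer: 32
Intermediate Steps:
a(C) = C
R(Z) = -Z (R(Z) = 0 - Z = -Z)
(-137 + 105)*R(1) = (-137 + 105)*(-1*1) = -32*(-1) = 32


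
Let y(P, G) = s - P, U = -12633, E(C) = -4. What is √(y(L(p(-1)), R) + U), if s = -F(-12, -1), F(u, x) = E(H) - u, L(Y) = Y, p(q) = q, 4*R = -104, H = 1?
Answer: 4*I*√790 ≈ 112.43*I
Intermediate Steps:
R = -26 (R = (¼)*(-104) = -26)
F(u, x) = -4 - u
s = -8 (s = -(-4 - 1*(-12)) = -(-4 + 12) = -1*8 = -8)
y(P, G) = -8 - P
√(y(L(p(-1)), R) + U) = √((-8 - 1*(-1)) - 12633) = √((-8 + 1) - 12633) = √(-7 - 12633) = √(-12640) = 4*I*√790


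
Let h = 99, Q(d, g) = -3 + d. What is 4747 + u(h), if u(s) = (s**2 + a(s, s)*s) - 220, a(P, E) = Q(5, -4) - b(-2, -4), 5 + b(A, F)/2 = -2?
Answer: 15912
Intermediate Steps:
b(A, F) = -14 (b(A, F) = -10 + 2*(-2) = -10 - 4 = -14)
a(P, E) = 16 (a(P, E) = (-3 + 5) - 1*(-14) = 2 + 14 = 16)
u(s) = -220 + s**2 + 16*s (u(s) = (s**2 + 16*s) - 220 = -220 + s**2 + 16*s)
4747 + u(h) = 4747 + (-220 + 99**2 + 16*99) = 4747 + (-220 + 9801 + 1584) = 4747 + 11165 = 15912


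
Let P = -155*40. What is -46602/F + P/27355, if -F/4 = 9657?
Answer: 11503379/11740766 ≈ 0.97978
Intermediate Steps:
F = -38628 (F = -4*9657 = -38628)
P = -6200
-46602/F + P/27355 = -46602/(-38628) - 6200/27355 = -46602*(-1/38628) - 6200*1/27355 = 2589/2146 - 1240/5471 = 11503379/11740766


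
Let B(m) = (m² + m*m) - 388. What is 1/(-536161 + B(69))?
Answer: -1/527027 ≈ -1.8974e-6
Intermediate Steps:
B(m) = -388 + 2*m² (B(m) = (m² + m²) - 388 = 2*m² - 388 = -388 + 2*m²)
1/(-536161 + B(69)) = 1/(-536161 + (-388 + 2*69²)) = 1/(-536161 + (-388 + 2*4761)) = 1/(-536161 + (-388 + 9522)) = 1/(-536161 + 9134) = 1/(-527027) = -1/527027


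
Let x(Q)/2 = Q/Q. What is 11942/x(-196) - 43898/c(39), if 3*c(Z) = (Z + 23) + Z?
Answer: 471377/101 ≈ 4667.1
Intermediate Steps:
c(Z) = 23/3 + 2*Z/3 (c(Z) = ((Z + 23) + Z)/3 = ((23 + Z) + Z)/3 = (23 + 2*Z)/3 = 23/3 + 2*Z/3)
x(Q) = 2 (x(Q) = 2*(Q/Q) = 2*1 = 2)
11942/x(-196) - 43898/c(39) = 11942/2 - 43898/(23/3 + (2/3)*39) = 11942*(1/2) - 43898/(23/3 + 26) = 5971 - 43898/101/3 = 5971 - 43898*3/101 = 5971 - 131694/101 = 471377/101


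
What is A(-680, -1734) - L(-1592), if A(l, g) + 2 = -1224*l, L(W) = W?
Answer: 833910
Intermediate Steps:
A(l, g) = -2 - 1224*l
A(-680, -1734) - L(-1592) = (-2 - 1224*(-680)) - 1*(-1592) = (-2 + 832320) + 1592 = 832318 + 1592 = 833910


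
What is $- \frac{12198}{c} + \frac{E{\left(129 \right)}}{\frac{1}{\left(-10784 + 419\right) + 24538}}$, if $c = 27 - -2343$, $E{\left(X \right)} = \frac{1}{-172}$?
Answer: $- \frac{5948011}{67940} \approx -87.548$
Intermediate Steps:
$E{\left(X \right)} = - \frac{1}{172}$
$c = 2370$ ($c = 27 + 2343 = 2370$)
$- \frac{12198}{c} + \frac{E{\left(129 \right)}}{\frac{1}{\left(-10784 + 419\right) + 24538}} = - \frac{12198}{2370} - \frac{1}{172 \frac{1}{\left(-10784 + 419\right) + 24538}} = \left(-12198\right) \frac{1}{2370} - \frac{1}{172 \frac{1}{-10365 + 24538}} = - \frac{2033}{395} - \frac{1}{172 \cdot \frac{1}{14173}} = - \frac{2033}{395} - \frac{\frac{1}{\frac{1}{14173}}}{172} = - \frac{2033}{395} - \frac{14173}{172} = - \frac{5948011}{67940}$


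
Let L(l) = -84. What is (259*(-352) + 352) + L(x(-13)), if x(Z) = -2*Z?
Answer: -90900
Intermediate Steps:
(259*(-352) + 352) + L(x(-13)) = (259*(-352) + 352) - 84 = (-91168 + 352) - 84 = -90816 - 84 = -90900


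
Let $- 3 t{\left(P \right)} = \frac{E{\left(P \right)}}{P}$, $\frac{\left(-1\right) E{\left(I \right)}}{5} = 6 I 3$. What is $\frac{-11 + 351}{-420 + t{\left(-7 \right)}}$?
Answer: $- \frac{34}{39} \approx -0.87179$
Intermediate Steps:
$E{\left(I \right)} = - 90 I$ ($E{\left(I \right)} = - 5 \cdot 6 I 3 = - 5 \cdot 18 I = - 90 I$)
$t{\left(P \right)} = 30$ ($t{\left(P \right)} = - \frac{- 90 P \frac{1}{P}}{3} = \left(- \frac{1}{3}\right) \left(-90\right) = 30$)
$\frac{-11 + 351}{-420 + t{\left(-7 \right)}} = \frac{-11 + 351}{-420 + 30} = \frac{340}{-390} = 340 \left(- \frac{1}{390}\right) = - \frac{34}{39}$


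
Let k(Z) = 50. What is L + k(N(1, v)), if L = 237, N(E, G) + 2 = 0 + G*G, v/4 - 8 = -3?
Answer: 287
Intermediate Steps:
v = 20 (v = 32 + 4*(-3) = 32 - 12 = 20)
N(E, G) = -2 + G**2 (N(E, G) = -2 + (0 + G*G) = -2 + (0 + G**2) = -2 + G**2)
L + k(N(1, v)) = 237 + 50 = 287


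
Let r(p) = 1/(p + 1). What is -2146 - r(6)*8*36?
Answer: -15310/7 ≈ -2187.1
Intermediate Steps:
r(p) = 1/(1 + p)
-2146 - r(6)*8*36 = -2146 - 8/(1 + 6)*36 = -2146 - 8/7*36 = -2146 - (1/7)*8*36 = -2146 - 8*36/7 = -2146 - 1*288/7 = -2146 - 288/7 = -15310/7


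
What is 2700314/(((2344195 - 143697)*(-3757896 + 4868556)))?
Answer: 1350157/1222002554340 ≈ 1.1049e-6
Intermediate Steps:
2700314/(((2344195 - 143697)*(-3757896 + 4868556))) = 2700314/((2200498*1110660)) = 2700314/2444005108680 = 2700314*(1/2444005108680) = 1350157/1222002554340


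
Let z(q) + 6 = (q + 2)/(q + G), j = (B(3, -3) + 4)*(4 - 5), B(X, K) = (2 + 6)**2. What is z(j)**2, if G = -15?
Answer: 186624/6889 ≈ 27.090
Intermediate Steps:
B(X, K) = 64 (B(X, K) = 8**2 = 64)
j = -68 (j = (64 + 4)*(4 - 5) = 68*(-1) = -68)
z(q) = -6 + (2 + q)/(-15 + q) (z(q) = -6 + (q + 2)/(q - 15) = -6 + (2 + q)/(-15 + q))
z(j)**2 = ((92 - 5*(-68))/(-15 - 68))**2 = ((92 + 340)/(-83))**2 = (-1/83*432)**2 = (-432/83)**2 = 186624/6889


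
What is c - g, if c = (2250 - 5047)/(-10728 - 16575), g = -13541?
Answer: 369712720/27303 ≈ 13541.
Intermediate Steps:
c = 2797/27303 (c = -2797/(-27303) = -2797*(-1/27303) = 2797/27303 ≈ 0.10244)
c - g = 2797/27303 - 1*(-13541) = 2797/27303 + 13541 = 369712720/27303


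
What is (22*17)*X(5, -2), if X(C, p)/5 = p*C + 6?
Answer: -7480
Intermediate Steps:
X(C, p) = 30 + 5*C*p (X(C, p) = 5*(p*C + 6) = 5*(C*p + 6) = 5*(6 + C*p) = 30 + 5*C*p)
(22*17)*X(5, -2) = (22*17)*(30 + 5*5*(-2)) = 374*(30 - 50) = 374*(-20) = -7480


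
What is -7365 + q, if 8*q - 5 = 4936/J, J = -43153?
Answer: -2542363931/345224 ≈ -7364.4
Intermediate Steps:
q = 210829/345224 (q = 5/8 + (4936/(-43153))/8 = 5/8 + (4936*(-1/43153))/8 = 5/8 + (⅛)*(-4936/43153) = 5/8 - 617/43153 = 210829/345224 ≈ 0.61070)
-7365 + q = -7365 + 210829/345224 = -2542363931/345224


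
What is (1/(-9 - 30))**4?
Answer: 1/2313441 ≈ 4.3226e-7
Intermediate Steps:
(1/(-9 - 30))**4 = (1/(-39))**4 = (-1/39)**4 = 1/2313441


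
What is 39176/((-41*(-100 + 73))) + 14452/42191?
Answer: 1668872980/46705437 ≈ 35.732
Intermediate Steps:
39176/((-41*(-100 + 73))) + 14452/42191 = 39176/((-41*(-27))) + 14452*(1/42191) = 39176/1107 + 14452/42191 = 1668872980/46705437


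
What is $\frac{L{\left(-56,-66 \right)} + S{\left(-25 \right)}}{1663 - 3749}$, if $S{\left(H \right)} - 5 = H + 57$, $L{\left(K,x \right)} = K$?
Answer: $\frac{19}{2086} \approx 0.0091083$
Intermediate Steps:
$S{\left(H \right)} = 62 + H$ ($S{\left(H \right)} = 5 + \left(H + 57\right) = 5 + \left(57 + H\right) = 62 + H$)
$\frac{L{\left(-56,-66 \right)} + S{\left(-25 \right)}}{1663 - 3749} = \frac{-56 + \left(62 - 25\right)}{1663 - 3749} = \frac{-56 + 37}{-2086} = \left(-19\right) \left(- \frac{1}{2086}\right) = \frac{19}{2086}$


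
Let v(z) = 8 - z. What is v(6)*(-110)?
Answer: -220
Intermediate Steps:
v(6)*(-110) = (8 - 1*6)*(-110) = (8 - 6)*(-110) = 2*(-110) = -220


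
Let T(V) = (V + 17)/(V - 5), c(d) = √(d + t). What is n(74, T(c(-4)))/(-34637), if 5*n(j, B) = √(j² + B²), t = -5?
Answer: -√(1582919 + 2508*I)/2944145 ≈ -0.00042734 - 3.3854e-7*I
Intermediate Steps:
c(d) = √(-5 + d) (c(d) = √(d - 5) = √(-5 + d))
T(V) = (17 + V)/(-5 + V)
n(j, B) = √(B² + j²)/5 (n(j, B) = √(j² + B²)/5 = √(B² + j²)/5)
n(74, T(c(-4)))/(-34637) = (√(((17 + √(-5 - 4))/(-5 + √(-5 - 4)))² + 74²)/5)/(-34637) = (√(((17 + √(-9))/(-5 + √(-9)))² + 5476)/5)*(-1/34637) = (√(((17 + 3*I)/(-5 + 3*I))² + 5476)/5)*(-1/34637) = (√((((-5 - 3*I)/34)*(17 + 3*I))² + 5476)/5)*(-1/34637) = (√(((-5 - 3*I)*(17 + 3*I)/34)² + 5476)/5)*(-1/34637) = (√((-5 - 3*I)²*(17 + 3*I)²/1156 + 5476)/5)*(-1/34637) = (√(5476 + (-5 - 3*I)²*(17 + 3*I)²/1156)/5)*(-1/34637) = -√(5476 + (-5 - 3*I)²*(17 + 3*I)²/1156)/173185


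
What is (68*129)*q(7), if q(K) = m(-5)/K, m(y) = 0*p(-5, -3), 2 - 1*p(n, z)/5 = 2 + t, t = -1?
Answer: 0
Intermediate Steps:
p(n, z) = 5 (p(n, z) = 10 - 5*(2 - 1) = 10 - 5*1 = 10 - 5 = 5)
m(y) = 0 (m(y) = 0*5 = 0)
q(K) = 0 (q(K) = 0/K = 0)
(68*129)*q(7) = (68*129)*0 = 8772*0 = 0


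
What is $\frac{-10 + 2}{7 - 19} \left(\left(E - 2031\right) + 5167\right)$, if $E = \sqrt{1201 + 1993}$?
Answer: $\frac{6272}{3} + \frac{2 \sqrt{3194}}{3} \approx 2128.3$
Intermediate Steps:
$E = \sqrt{3194} \approx 56.516$
$\frac{-10 + 2}{7 - 19} \left(\left(E - 2031\right) + 5167\right) = \frac{-10 + 2}{7 - 19} \left(\left(\sqrt{3194} - 2031\right) + 5167\right) = - \frac{8}{-12} \left(\left(-2031 + \sqrt{3194}\right) + 5167\right) = \left(-8\right) \left(- \frac{1}{12}\right) \left(3136 + \sqrt{3194}\right) = \frac{2 \left(3136 + \sqrt{3194}\right)}{3} = \frac{6272}{3} + \frac{2 \sqrt{3194}}{3}$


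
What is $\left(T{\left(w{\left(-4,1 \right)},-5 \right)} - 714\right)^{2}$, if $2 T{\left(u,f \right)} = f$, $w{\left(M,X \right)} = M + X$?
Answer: $\frac{2053489}{4} \approx 5.1337 \cdot 10^{5}$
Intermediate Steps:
$T{\left(u,f \right)} = \frac{f}{2}$
$\left(T{\left(w{\left(-4,1 \right)},-5 \right)} - 714\right)^{2} = \left(\frac{1}{2} \left(-5\right) - 714\right)^{2} = \left(- \frac{5}{2} - 714\right)^{2} = \left(- \frac{1433}{2}\right)^{2} = \frac{2053489}{4}$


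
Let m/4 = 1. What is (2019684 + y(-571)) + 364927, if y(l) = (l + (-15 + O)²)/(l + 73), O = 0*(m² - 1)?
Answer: 593768312/249 ≈ 2.3846e+6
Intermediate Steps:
m = 4 (m = 4*1 = 4)
O = 0 (O = 0*(4² - 1) = 0*(16 - 1) = 0*15 = 0)
y(l) = (225 + l)/(73 + l) (y(l) = (l + (-15 + 0)²)/(l + 73) = (l + (-15)²)/(73 + l) = (l + 225)/(73 + l) = (225 + l)/(73 + l))
(2019684 + y(-571)) + 364927 = (2019684 + (225 - 571)/(73 - 571)) + 364927 = (2019684 - 346/(-498)) + 364927 = (2019684 - 1/498*(-346)) + 364927 = (2019684 + 173/249) + 364927 = 502901489/249 + 364927 = 593768312/249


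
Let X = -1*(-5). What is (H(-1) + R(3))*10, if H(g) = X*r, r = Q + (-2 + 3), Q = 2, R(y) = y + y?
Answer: 210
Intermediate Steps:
R(y) = 2*y
X = 5
r = 3 (r = 2 + (-2 + 3) = 2 + 1 = 3)
H(g) = 15 (H(g) = 5*3 = 15)
(H(-1) + R(3))*10 = (15 + 2*3)*10 = (15 + 6)*10 = 21*10 = 210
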